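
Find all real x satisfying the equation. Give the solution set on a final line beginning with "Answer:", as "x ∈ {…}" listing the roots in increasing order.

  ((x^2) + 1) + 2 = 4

Step 1. [((x^2) + 1) + 2 = 4] 2 comes off first (subtract 2), so sub: (x^2) + 1 = 2.
Step 2. [(x^2) + 1 = 2] +1 is outermost — subtract 1 both sides ⇒ sub: x^2 = 1.
Step 3. [x^2 = 1] √ both sides: 1 ≥ 0 gives two branches. So sqrt: x = 1 or -1.

Answer: x ∈ {-1, 1}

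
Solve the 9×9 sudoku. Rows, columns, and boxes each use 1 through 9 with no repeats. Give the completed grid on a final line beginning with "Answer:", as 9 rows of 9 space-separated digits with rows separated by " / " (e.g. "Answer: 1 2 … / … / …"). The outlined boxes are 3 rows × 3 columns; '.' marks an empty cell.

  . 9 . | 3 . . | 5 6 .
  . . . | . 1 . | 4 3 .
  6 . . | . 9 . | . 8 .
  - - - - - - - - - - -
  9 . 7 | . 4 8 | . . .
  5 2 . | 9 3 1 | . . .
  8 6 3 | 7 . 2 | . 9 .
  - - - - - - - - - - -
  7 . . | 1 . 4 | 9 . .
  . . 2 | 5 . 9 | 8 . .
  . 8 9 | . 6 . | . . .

Step 1. [r8c9∈{1,3,4,6,7}] r8c9 is the only open cell in row 8 admitting 6. So r8c9=6.
Step 2. [r3c2∈{1,3,4,5,7}] r3c2 is the only open cell in row 3 admitting 3 ⇒ r3c2=3.
Step 3. [r9c4∈{2}] nothing but 2 survives at r9c4. So r9c4=2.
Step 4. [r6c7∈{1}] r6c7 has the single candidate 1 ⇒ r6c7=1.
Step 5. [r1c6∈{7}] r1c6 is down to just 7, so r1c6=7.
Step 6. [r7c9∈{2,3,5}] across row 7, 3 lands solely at r7c9. So r7c9=3.
Step 7. [r9c7∈{7}] r9c7's peers cover all but 7, so r9c7=7.
Step 8. [r3c9∈{1,2,7}] in row 3, 7 fits only at r3c9 ⇒ r3c9=7.
Step 9. [r5c3∈{4}] nothing but 4 survives at r5c3, so r5c3=4.
Step 10. [r1c9∈{1,2}] 1 has one home in box 3: r1c9. So r1c9=1.
Step 11. [r8c2∈{1,4}] across col 2, 4 lands solely at r8c2 ⇒ r8c2=4.
Step 12. [r7c2∈{5}] r7c2 has the single candidate 5. So r7c2=5.
Step 13. [r2c4∈{6,8}] in col 4, 8 fits only at r2c4 ⇒ r2c4=8.
Step 14. [r9c8∈{1,4,5}] r9c8 is the only open cell in col 8 admitting 4, so r9c8=4.
Step 15. [r4c8∈{2,5}] 5 has one home in col 8: r4c8. So r4c8=5.
Step 16. [r3c6∈{5}] r3c6 has the single candidate 5. So r3c6=5.
Step 17. [r4c7∈{2,3,6}] across row 4, 3 lands solely at r4c7, so r4c7=3.
Step 18. [r8c1∈{1,3}] row 8 places 3 nowhere but r8c1 ⇒ r8c1=3.
Step 19. [r2c1∈{2}] nothing but 2 survives at r2c1 ⇒ r2c1=2.
Step 20. [r7c3∈{6}] only 6 remains possible at r7c3 ⇒ r7c3=6.
Step 21. [r8c8∈{1}] r8c8's peers cover all but 1, so r8c8=1.
Step 22. [r1c1∈{4}] only 4 remains possible at r1c1. So r1c1=4.
Step 23. [r2c6∈{6}] r2c6's peers cover all but 6 ⇒ r2c6=6.
Step 24. [r5c9∈{8}] r5c9 is down to just 8, so r5c9=8.
Step 25. [r7c5∈{8}] r7c5 has the single candidate 8 ⇒ r7c5=8.
Step 26. [r3c4∈{4}] nothing but 4 survives at r3c4, so r3c4=4.
Step 27. [r3c3∈{1}] r3c3 is down to just 1. So r3c3=1.
Step 28. [r4c2∈{1}] r4c2 has the single candidate 1 ⇒ r4c2=1.
Step 29. [r9c1∈{1}] only 1 remains possible at r9c1. So r9c1=1.
Step 30. [r4c4∈{6}] r4c4's peers cover all but 6. So r4c4=6.
Step 31. [r4c9∈{2}] r4c9's peers cover all but 2 ⇒ r4c9=2.
Step 32. [r6c5∈{5}] r6c5's peers cover all but 5, so r6c5=5.
Step 33. [r2c2∈{7}] r2c2 is down to just 7. So r2c2=7.
Step 34. [r8c5∈{7}] r8c5's peers cover all but 7 ⇒ r8c5=7.
Step 35. [r6c9∈{4}] only 4 remains possible at r6c9, so r6c9=4.
Step 36. [r1c3∈{8}] r1c3's peers cover all but 8, so r1c3=8.
Step 37. [r2c9∈{9}] r2c9 is down to just 9. So r2c9=9.
Step 38. [r3c7∈{2}] r3c7 is down to just 2, so r3c7=2.
Step 39. [r1c5∈{2}] r1c5's peers cover all but 2 ⇒ r1c5=2.
Step 40. [r2c3∈{5}] r2c3's peers cover all but 5 ⇒ r2c3=5.
Step 41. [r7c8∈{2}] r7c8 has the single candidate 2. So r7c8=2.
Step 42. [r9c9∈{5}] r9c9 is down to just 5. So r9c9=5.
Step 43. [r5c8∈{7}] r5c8 has the single candidate 7, so r5c8=7.
Step 44. [r5c7∈{6}] only 6 remains possible at r5c7. So r5c7=6.
Step 45. [r9c6∈{3}] only 3 remains possible at r9c6 ⇒ r9c6=3.

Answer: 4 9 8 3 2 7 5 6 1 / 2 7 5 8 1 6 4 3 9 / 6 3 1 4 9 5 2 8 7 / 9 1 7 6 4 8 3 5 2 / 5 2 4 9 3 1 6 7 8 / 8 6 3 7 5 2 1 9 4 / 7 5 6 1 8 4 9 2 3 / 3 4 2 5 7 9 8 1 6 / 1 8 9 2 6 3 7 4 5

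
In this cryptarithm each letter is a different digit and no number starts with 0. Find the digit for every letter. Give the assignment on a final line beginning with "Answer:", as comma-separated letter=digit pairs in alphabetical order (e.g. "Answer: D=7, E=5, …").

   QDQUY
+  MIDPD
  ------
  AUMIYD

Step 1. [A] the sum has 6 digits but both addends have 5; that extra leading digit A is the final carry, namely 1 ⇒ A=1.
Step 2. [col 1: Y + D ≡ D (mod 10)] in column 1 we have Y+D≡D with carry-in 0; given nothing yet and digits 1 already taken and all letters distinct, that pins Y to 0, so Y=0.
Step 3. [col 1: Y + D ≡ D (mod 10)] several values work for D in column 1 (Y + D ≡ D (mod 10), carry-in 0); try D=5. So D=5.
Step 4. [col 2: U + P ≡ Y (mod 10)] P=4 is one option consistent with column 2 (U + P ≡ Y (mod 10), carry-in 0) — take it, so P=4.
Step 5. [col 2: U + P ≡ Y (mod 10)] in column 2 we have U+P≡Y with carry-in 0; given P=4, Y=0 and digits 0,1,4,5 already taken and all letters distinct, that pins U to 6 ⇒ U=6.
Step 6. [col 3: Q + D ≡ I (mod 10)] column 3 (Q + D ≡ I (mod 10), carry-in 1) doesn't pin Q yet; pick Q=7 and continue, so Q=7.
Step 7. [col 3: Q + D ≡ I (mod 10)] in column 3 we have Q+D≡I with carry-in 1; given Q=7, D=5 and digits 0,1,4,5,6,7 already taken and all letters distinct, that pins I to 3 ⇒ I=3.
Step 8. [col 4: D + I ≡ M (mod 10)] column 4 reads D+I+carry(1)=M with D=5, I=3; with digits 0,1,3,4,5,6,7 already taken and all letters distinct, the only value for M is 9 ⇒ M=9.

Answer: A=1, D=5, I=3, M=9, P=4, Q=7, U=6, Y=0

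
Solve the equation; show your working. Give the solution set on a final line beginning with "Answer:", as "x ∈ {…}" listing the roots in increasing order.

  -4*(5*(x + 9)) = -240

Step 1. [-4*(5*(x + 9)) = -240] -4·(inner) — divide through by -4 ⇒ div: 5*(x + 9) = 60.
Step 2. [5*(x + 9) = 60] leading coefficient 5: divide by 5 ⇒ div: x + 9 = 12.
Step 3. [x + 9 = 12] the outer +9 inverts by subtracting 9. So sub: x = 3.

Answer: x ∈ {3}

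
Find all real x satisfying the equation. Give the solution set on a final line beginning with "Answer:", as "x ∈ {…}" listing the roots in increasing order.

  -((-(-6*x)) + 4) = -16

Step 1. [-((-(-6*x)) + 4) = -16] leading − — multiply by −1. So neg: (-(-6*x)) + 4 = 16.
Step 2. [(-(-6*x)) + 4 = 16] subtract 4: x sits inside (… + 4), so sub: -(-6*x) = 12.
Step 3. [-(-6*x) = 12] flip signs both sides ⇒ neg: -6*x = -12.
Step 4. [-6*x = -12] leading coefficient -6: divide by -6. So div: x = 2.

Answer: x ∈ {2}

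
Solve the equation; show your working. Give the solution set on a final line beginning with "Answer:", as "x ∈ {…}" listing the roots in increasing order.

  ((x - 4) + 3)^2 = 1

Step 1. [((x - 4) + 3)^2 = 1] √ both sides: 1 ≥ 0 gives two branches, so sqrt: (x - 4) + 3 = 1 or -1.
Step 2. [(x - 4) + 3 = 1 or -1] +3 is outermost — subtract 3 both sides, so sub: x - 4 = -2 or -4.
Step 3. [x - 4 = -2 or -4] -4 is outermost — add 4 both sides, so sub: x = 2 or 0.

Answer: x ∈ {0, 2}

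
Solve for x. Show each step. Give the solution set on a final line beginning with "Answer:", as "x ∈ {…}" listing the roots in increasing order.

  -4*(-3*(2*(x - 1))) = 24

Step 1. [-4*(-3*(2*(x - 1))) = 24] LHS = -4·(…); ÷-4 both sides. So div: -3*(2*(x - 1)) = -6.
Step 2. [-3*(2*(x - 1)) = -6] divide by the outer -3 ⇒ div: 2*(x - 1) = 2.
Step 3. [2*(x - 1) = 2] 2·(inner) — divide through by 2, so div: x - 1 = 1.
Step 4. [x - 1 = 1] 1 comes off first (add 1). So sub: x = 2.

Answer: x ∈ {2}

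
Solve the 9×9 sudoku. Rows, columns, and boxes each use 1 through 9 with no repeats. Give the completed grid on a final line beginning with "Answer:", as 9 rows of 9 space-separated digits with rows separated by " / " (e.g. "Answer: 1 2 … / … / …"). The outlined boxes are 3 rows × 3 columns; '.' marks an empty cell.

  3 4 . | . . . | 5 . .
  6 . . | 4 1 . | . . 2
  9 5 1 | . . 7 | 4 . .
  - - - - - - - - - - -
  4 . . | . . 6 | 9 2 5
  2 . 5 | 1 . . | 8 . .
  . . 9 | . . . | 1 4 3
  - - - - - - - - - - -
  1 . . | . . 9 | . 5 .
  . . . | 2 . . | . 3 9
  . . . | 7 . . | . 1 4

Step 1. [r7c9∈{6,7,8}] box 9 places 8 nowhere but r7c9, so r7c9=8.
Step 2. [r3c5∈{2,3,6,8}] r3c5 is the only open cell in row 3 admitting 2 ⇒ r3c5=2.
Step 3. [r1c6∈{8}] nothing but 8 survives at r1c6. So r1c6=8.
Step 4. [r6c2∈{6,7,8}] 6 has one home in row 6: r6c2, so r6c2=6.
Step 5. [r3c9∈{6}] r3c9's peers cover all but 6, so r3c9=6.
Step 6. [r2c6∈{3,5}] across row 2, 5 lands solely at r2c6, so r2c6=5.
Step 7. [r9c6∈{3}] only 3 remains possible at r9c6. So r9c6=3.
Step 8. [r7c4∈{6}] r7c4 has the single candidate 6, so r7c4=6.
Step 9. [r7c5∈{4}] only 4 remains possible at r7c5. So r7c5=4.
Step 10. [r5c9∈{7}] r5c9's peers cover all but 7. So r5c9=7.
Step 11. [r5c2∈{3}] r5c2 has the single candidate 3, so r5c2=3.
Step 12. [r8c3∈{4,6,7,8}] r8c3 is the only open cell in row 8 admitting 4 ⇒ r8c3=4.
Step 13. [r1c3∈{2,7}] 2 has one home in row 1: r1c3, so r1c3=2.
Step 14. [r4c5∈{3,7,8}] r4c5 is the only open cell in col 5 admitting 3 ⇒ r4c5=3.
Step 15. [r4c4∈{8}] nothing but 8 survives at r4c4, so r4c4=8.
Step 16. [r4c3∈{7}] r4c3 is down to just 7, so r4c3=7.
Step 17. [r8c1∈{5,7,8}] 7 has one home in col 1: r8c1 ⇒ r8c1=7.
Step 18. [r8c2∈{8}] r8c2 is down to just 8. So r8c2=8.
Step 19. [r1c8∈{7,9}] across row 1, 7 lands solely at r1c8. So r1c8=7.
Step 20. [r7c2∈{2}] nothing but 2 survives at r7c2, so r7c2=2.
Step 21. [r8c5∈{5}] only 5 remains possible at r8c5. So r8c5=5.
Step 22. [r2c3∈{8}] r2c3 is down to just 8, so r2c3=8.
Step 23. [r1c4∈{9}] r1c4 is down to just 9. So r1c4=9.
Step 24. [r9c3∈{6}] nothing but 6 survives at r9c3, so r9c3=6.
Step 25. [r9c1∈{5}] nothing but 5 survives at r9c1. So r9c1=5.
Step 26. [r1c9∈{1}] r1c9 is down to just 1 ⇒ r1c9=1.
Step 27. [r6c1∈{8}] r6c1 has the single candidate 8 ⇒ r6c1=8.
Step 28. [r7c7∈{7}] r7c7 has the single candidate 7. So r7c7=7.
Step 29. [r9c5∈{8}] r9c5 has the single candidate 8. So r9c5=8.
Step 30. [r5c8∈{6}] only 6 remains possible at r5c8, so r5c8=6.
Step 31. [r8c7∈{6}] r8c7 is down to just 6. So r8c7=6.
Step 32. [r1c5∈{6}] nothing but 6 survives at r1c5 ⇒ r1c5=6.
Step 33. [r5c5∈{9}] nothing but 9 survives at r5c5, so r5c5=9.
Step 34. [r3c4∈{3}] nothing but 3 survives at r3c4 ⇒ r3c4=3.
Step 35. [r9c7∈{2}] only 2 remains possible at r9c7 ⇒ r9c7=2.
Step 36. [r6c4∈{5}] r6c4 has the single candidate 5 ⇒ r6c4=5.
Step 37. [r2c2∈{7}] nothing but 7 survives at r2c2 ⇒ r2c2=7.
Step 38. [r6c5∈{7}] r6c5 is down to just 7, so r6c5=7.
Step 39. [r7c3∈{3}] r7c3 is down to just 3. So r7c3=3.
Step 40. [r4c2∈{1}] r4c2's peers cover all but 1 ⇒ r4c2=1.
Step 41. [r8c6∈{1}] nothing but 1 survives at r8c6 ⇒ r8c6=1.
Step 42. [r3c8∈{8}] nothing but 8 survives at r3c8, so r3c8=8.
Step 43. [r2c7∈{3}] r2c7's peers cover all but 3, so r2c7=3.
Step 44. [r9c2∈{9}] only 9 remains possible at r9c2, so r9c2=9.
Step 45. [r5c6∈{4}] r5c6's peers cover all but 4, so r5c6=4.
Step 46. [r6c6∈{2}] r6c6's peers cover all but 2, so r6c6=2.
Step 47. [r2c8∈{9}] r2c8 has the single candidate 9 ⇒ r2c8=9.

Answer: 3 4 2 9 6 8 5 7 1 / 6 7 8 4 1 5 3 9 2 / 9 5 1 3 2 7 4 8 6 / 4 1 7 8 3 6 9 2 5 / 2 3 5 1 9 4 8 6 7 / 8 6 9 5 7 2 1 4 3 / 1 2 3 6 4 9 7 5 8 / 7 8 4 2 5 1 6 3 9 / 5 9 6 7 8 3 2 1 4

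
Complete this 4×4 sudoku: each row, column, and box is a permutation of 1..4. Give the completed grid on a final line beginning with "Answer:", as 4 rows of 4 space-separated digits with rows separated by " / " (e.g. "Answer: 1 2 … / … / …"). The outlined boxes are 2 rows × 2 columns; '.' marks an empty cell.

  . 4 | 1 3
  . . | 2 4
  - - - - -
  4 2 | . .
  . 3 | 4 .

Step 1. [r4c1∈{1}] r4c1's peers cover all but 1. So r4c1=1.
Step 2. [r2c1∈{3}] nothing but 3 survives at r2c1, so r2c1=3.
Step 3. [r2c2∈{1}] r2c2 has the single candidate 1. So r2c2=1.
Step 4. [r3c4∈{1}] r3c4 has the single candidate 1, so r3c4=1.
Step 5. [r1c1∈{2}] r1c1's peers cover all but 2 ⇒ r1c1=2.
Step 6. [r4c4∈{2}] only 2 remains possible at r4c4, so r4c4=2.
Step 7. [r3c3∈{3}] r3c3 is down to just 3, so r3c3=3.

Answer: 2 4 1 3 / 3 1 2 4 / 4 2 3 1 / 1 3 4 2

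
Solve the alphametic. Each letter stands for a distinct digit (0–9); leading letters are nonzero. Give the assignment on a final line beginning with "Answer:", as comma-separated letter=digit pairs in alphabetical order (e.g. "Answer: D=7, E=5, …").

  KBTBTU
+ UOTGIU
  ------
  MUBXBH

Step 1. [col 1: U + U ≡ H (mod 10)] column 1 (U + U ≡ H (mod 10), carry-in 0) doesn't pin H yet; pick H=6 and continue. So H=6.
Step 2. [col 1: U + U ≡ H (mod 10)] column 1 (U + U ≡ H (mod 10), carry-in 0) doesn't pin U yet; pick U=8 and continue, so U=8.
Step 3. [col 2: T + I ≡ B (mod 10)] I=4 is one option consistent with column 2 (T + I ≡ B (mod 10), carry-in 1) — take it, so I=4.
Step 4. [col 2: T + I ≡ B (mod 10)] T=5 is one option consistent with column 2 (T + I ≡ B (mod 10), carry-in 1) — take it ⇒ T=5.
Step 5. [col 2: T + I ≡ B (mod 10)] column 2: given T=5, I=4, carry-in 1, and digits 4,5,6,8 already taken and all letters distinct, T+I≡B (mod 10) forces B=0. So B=0.
Step 6. [col 3: B + G ≡ X (mod 10)] G=2 is one option consistent with column 3 (B + G ≡ X (mod 10), carry-in 1) — take it, so G=2.
Step 7. [col 3: B + G ≡ X (mod 10)] column 3 reads B+G+carry(1)=X with B=0, G=2; with digits 0,2,4,5,6,8 already taken and all letters distinct, the only value for X is 3 ⇒ X=3.
Step 8. [col 5: B + O ≡ U (mod 10)] column 5: given B=0, U=8, carry-in 1, and digits 0,2,3,4,5,6,8 already taken and all letters distinct, B+O≡U (mod 10) forces O=7 ⇒ O=7.
Step 9. [col 6: K + U ≡ M (mod 10)] in column 6 we have K+U≡M with carry-in 0; given U=8 and digits 0,2,3,4,5,6,7,8 already taken and all letters distinct, that pins M to 9 ⇒ M=9.
Step 10. [col 6: K + U ≡ M (mod 10)] column 6: given U=8, M=9, carry-in 0, and digits 0,2,3,4,5,6,7,8,9 already taken and all letters distinct, K+U≡M (mod 10) forces K=1 ⇒ K=1.

Answer: B=0, G=2, H=6, I=4, K=1, M=9, O=7, T=5, U=8, X=3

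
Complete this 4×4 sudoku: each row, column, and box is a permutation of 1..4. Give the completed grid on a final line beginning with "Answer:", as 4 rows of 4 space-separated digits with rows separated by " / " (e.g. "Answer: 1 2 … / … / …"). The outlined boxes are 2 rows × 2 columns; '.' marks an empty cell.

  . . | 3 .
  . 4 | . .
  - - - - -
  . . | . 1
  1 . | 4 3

Step 1. [r1c1∈{2}] only 2 remains possible at r1c1. So r1c1=2.
Step 2. [r3c2∈{2,3}] col 2 places 3 nowhere but r3c2 ⇒ r3c2=3.
Step 3. [r2c4∈{2}] r2c4 has the single candidate 2. So r2c4=2.
Step 4. [r4c2∈{2}] nothing but 2 survives at r4c2, so r4c2=2.
Step 5. [r2c1∈{3}] only 3 remains possible at r2c1. So r2c1=3.
Step 6. [r1c2∈{1}] only 1 remains possible at r1c2, so r1c2=1.
Step 7. [r2c3∈{1}] r2c3's peers cover all but 1, so r2c3=1.
Step 8. [r3c1∈{4}] r3c1 is down to just 4. So r3c1=4.
Step 9. [r1c4∈{4}] r1c4's peers cover all but 4. So r1c4=4.
Step 10. [r3c3∈{2}] r3c3 has the single candidate 2, so r3c3=2.

Answer: 2 1 3 4 / 3 4 1 2 / 4 3 2 1 / 1 2 4 3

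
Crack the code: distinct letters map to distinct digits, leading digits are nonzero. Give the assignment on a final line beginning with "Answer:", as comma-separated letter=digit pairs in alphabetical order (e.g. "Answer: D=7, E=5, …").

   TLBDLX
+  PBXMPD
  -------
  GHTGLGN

Step 1. [col 1: X + D ≡ N (mod 10)] no forcing yet in column 1 (carry-in 0); D=5 is free and consistent — try it, so D=5.
Step 2. [col 1: X + D ≡ N (mod 10)] several values work for X in column 1 (X + D ≡ N (mod 10), carry-in 0); try X=4 ⇒ X=4.
Step 3. [G] adding two 6-digit numbers gives at most 6+1 digits, and here it does — G is that final carry and must be 1, so G=1.
Step 4. [col 1: X + D ≡ N (mod 10)] column 1: given X=4, D=5, carry-in 0, and digits 1,4,5 already taken and all letters distinct, X+D≡N (mod 10) forces N=9, so N=9.
Step 5. [col 2: L + P ≡ G (mod 10)] no forcing yet in column 2 (carry-in 0); L=8 is free and consistent — try it, so L=8.
Step 6. [col 2: L + P ≡ G (mod 10)] in column 2 we have L+P≡G with carry-in 0; given L=8, G=1 and digits 1,4,5,8,9 already taken and all letters distinct, that pins P to 3 ⇒ P=3.
Step 7. [col 3: D + M ≡ L (mod 10)] from column 3 (D=5, L=8, carry-in 1, digits 1,3,4,5,8,9 already taken and all letters distinct): M must equal 2. So M=2.
Step 8. [col 4: B + X ≡ G (mod 10)] in column 4 we have B+X≡G with carry-in 0; given X=4, G=1 and digits 1,2,3,4,5,8,9 already taken and all letters distinct, that pins B to 7, so B=7.
Step 9. [col 5: L + B ≡ T (mod 10)] in column 5 we have L+B≡T with carry-in 1; given L=8, B=7 and digits 1,2,3,4,5,7,8,9 already taken and all letters distinct, that pins T to 6 ⇒ T=6.
Step 10. [col 6: T + P ≡ H (mod 10)] from column 6 (T=6, P=3, carry-in 1, digits 1,2,3,4,5,6,7,8,9 already taken and all letters distinct): H must equal 0 ⇒ H=0.

Answer: B=7, D=5, G=1, H=0, L=8, M=2, N=9, P=3, T=6, X=4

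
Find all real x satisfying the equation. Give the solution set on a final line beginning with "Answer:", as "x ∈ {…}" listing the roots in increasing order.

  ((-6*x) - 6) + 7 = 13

Step 1. [((-6*x) - 6) + 7 = 13] +7 is outermost — subtract 7 both sides. So sub: (-6*x) - 6 = 6.
Step 2. [(-6*x) - 6 = 6] common factor -6 (LHS and 6) — divide through, so factor: x + 1 = -1.
Step 3. [x + 1 = -1] +1 is outermost — subtract 1 both sides ⇒ sub: x = -2.

Answer: x ∈ {-2}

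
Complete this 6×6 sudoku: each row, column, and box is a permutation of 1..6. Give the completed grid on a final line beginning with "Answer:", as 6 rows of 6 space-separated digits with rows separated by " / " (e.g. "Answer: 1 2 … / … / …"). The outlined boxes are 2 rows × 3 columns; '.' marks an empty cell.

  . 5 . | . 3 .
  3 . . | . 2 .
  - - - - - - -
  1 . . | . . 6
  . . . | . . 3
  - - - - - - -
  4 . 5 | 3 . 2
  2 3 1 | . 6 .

Step 1. [r1c1∈{6}] only 6 remains possible at r1c1, so r1c1=6.
Step 2. [r2c3∈{4}] r2c3's peers cover all but 4. So r2c3=4.
Step 3. [r1c3∈{2}] r1c3 has the single candidate 2. So r1c3=2.
Step 4. [r2c4∈{1,5,6}] r2c4 is the only open cell in row 2 admitting 6. So r2c4=6.
Step 5. [r2c6∈{1,5}] across row 2, 5 lands solely at r2c6, so r2c6=5.
Step 6. [r6c4∈{4,5}] r6c4 is the only open cell in row 6 admitting 5. So r6c4=5.
Step 7. [r3c5∈{4,5}] r3c5 is the only open cell in row 3 admitting 5, so r3c5=5.
Step 8. [r4c5∈{1,4}] across col 5, 4 lands solely at r4c5, so r4c5=4.
Step 9. [r1c4∈{1,4}] col 4 places 4 nowhere but r1c4. So r1c4=4.
Step 10. [r3c4∈{2}] r3c4 is down to just 2. So r3c4=2.
Step 11. [r4c3∈{6}] nothing but 6 survives at r4c3, so r4c3=6.
Step 12. [r4c2∈{2}] nothing but 2 survives at r4c2, so r4c2=2.
Step 13. [r5c5∈{1}] nothing but 1 survives at r5c5 ⇒ r5c5=1.
Step 14. [r6c6∈{4}] nothing but 4 survives at r6c6, so r6c6=4.
Step 15. [r4c4∈{1}] r4c4's peers cover all but 1. So r4c4=1.
Step 16. [r2c2∈{1}] r2c2's peers cover all but 1 ⇒ r2c2=1.
Step 17. [r4c1∈{5}] nothing but 5 survives at r4c1, so r4c1=5.
Step 18. [r5c2∈{6}] r5c2's peers cover all but 6 ⇒ r5c2=6.
Step 19. [r1c6∈{1}] r1c6's peers cover all but 1. So r1c6=1.
Step 20. [r3c2∈{4}] only 4 remains possible at r3c2, so r3c2=4.
Step 21. [r3c3∈{3}] nothing but 3 survives at r3c3, so r3c3=3.

Answer: 6 5 2 4 3 1 / 3 1 4 6 2 5 / 1 4 3 2 5 6 / 5 2 6 1 4 3 / 4 6 5 3 1 2 / 2 3 1 5 6 4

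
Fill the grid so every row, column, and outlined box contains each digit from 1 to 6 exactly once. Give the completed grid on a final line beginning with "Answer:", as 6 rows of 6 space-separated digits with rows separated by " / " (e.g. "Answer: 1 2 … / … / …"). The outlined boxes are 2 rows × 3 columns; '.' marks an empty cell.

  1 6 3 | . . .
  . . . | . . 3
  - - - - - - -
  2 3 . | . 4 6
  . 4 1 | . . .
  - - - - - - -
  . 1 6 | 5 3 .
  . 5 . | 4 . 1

Step 1. [r1c4∈{2}] only 2 remains possible at r1c4. So r1c4=2.
Step 2. [r2c5∈{1,5,6}] r2c5 is the only open cell in col 5 admitting 1, so r2c5=1.
Step 3. [r2c3∈{2,4,5}] in col 3, 4 fits only at r2c3, so r2c3=4.
Step 4. [r5c6∈{2}] only 2 remains possible at r5c6, so r5c6=2.
Step 5. [r4c6∈{5}] r4c6 is down to just 5, so r4c6=5.
Step 6. [r2c4∈{6}] only 6 remains possible at r2c4, so r2c4=6.
Step 7. [r2c1∈{5}] r2c1 has the single candidate 5, so r2c1=5.
Step 8. [r3c3∈{5}] r3c3 is down to just 5 ⇒ r3c3=5.
Step 9. [r4c1∈{6}] r4c1 is down to just 6. So r4c1=6.
Step 10. [r3c4∈{1}] only 1 remains possible at r3c4, so r3c4=1.
Step 11. [r2c2∈{2}] only 2 remains possible at r2c2 ⇒ r2c2=2.
Step 12. [r6c1∈{3}] r6c1 is down to just 3. So r6c1=3.
Step 13. [r6c5∈{6}] r6c5 is down to just 6, so r6c5=6.
Step 14. [r6c3∈{2}] r6c3 has the single candidate 2. So r6c3=2.
Step 15. [r4c4∈{3}] only 3 remains possible at r4c4, so r4c4=3.
Step 16. [r1c6∈{4}] only 4 remains possible at r1c6 ⇒ r1c6=4.
Step 17. [r1c5∈{5}] only 5 remains possible at r1c5, so r1c5=5.
Step 18. [r5c1∈{4}] nothing but 4 survives at r5c1. So r5c1=4.
Step 19. [r4c5∈{2}] r4c5 is down to just 2. So r4c5=2.

Answer: 1 6 3 2 5 4 / 5 2 4 6 1 3 / 2 3 5 1 4 6 / 6 4 1 3 2 5 / 4 1 6 5 3 2 / 3 5 2 4 6 1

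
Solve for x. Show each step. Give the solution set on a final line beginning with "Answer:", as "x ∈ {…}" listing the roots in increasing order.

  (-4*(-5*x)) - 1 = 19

Step 1. [(-4*(-5*x)) - 1 = 19] 1 comes off first (add 1), so sub: -4*(-5*x) = 20.
Step 2. [-4*(-5*x) = 20] divide by the outer -4, so div: -5*x = -5.
Step 3. [-5*x = -5] -5·(inner) — divide through by -5. So div: x = 1.

Answer: x ∈ {1}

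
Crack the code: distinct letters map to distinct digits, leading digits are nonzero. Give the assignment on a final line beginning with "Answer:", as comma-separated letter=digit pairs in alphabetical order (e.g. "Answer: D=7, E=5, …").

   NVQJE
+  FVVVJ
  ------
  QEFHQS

Step 1. [Q] Q is the leading digit of a 6-digit sum of two 5-digit numbers; the final carry is exactly 1 ⇒ Q=1.
Step 2. [col 1: E + J ≡ S (mod 10)] no forcing yet in column 1 (carry-in 0); E=2 is free and consistent — try it, so E=2.
Step 3. [col 1: E + J ≡ S (mod 10)] column 1 (E + J ≡ S (mod 10), carry-in 0) doesn't pin S yet; pick S=5 and continue ⇒ S=5.
Step 4. [col 1: E + J ≡ S (mod 10)] in column 1 we have E+J≡S with carry-in 0; given E=2, S=5 and digits 1,2,5 already taken and all letters distinct, that pins J to 3 ⇒ J=3.
Step 5. [col 2: J + V ≡ Q (mod 10)] from column 2 (J=3, Q=1, carry-in 0, digits 1,2,3,5 already taken and all letters distinct): V must equal 8. So V=8.
Step 6. [col 3: Q + V ≡ H (mod 10)] column 3 reads Q+V+carry(1)=H with Q=1, V=8; with digits 1,2,3,5,8 already taken and all letters distinct, the only value for H is 0, so H=0.
Step 7. [col 4: V + V ≡ F (mod 10)] column 4: given V=8, carry-in 1, and digits 0,1,2,3,5,8 already taken and all letters distinct, V+V≡F (mod 10) forces F=7, so F=7.
Step 8. [col 5: N + F ≡ E (mod 10)] from column 5 (F=7, E=2, carry-in 1, digits 0,1,2,3,5,7,8 already taken and all letters distinct): N must equal 4 ⇒ N=4.

Answer: E=2, F=7, H=0, J=3, N=4, Q=1, S=5, V=8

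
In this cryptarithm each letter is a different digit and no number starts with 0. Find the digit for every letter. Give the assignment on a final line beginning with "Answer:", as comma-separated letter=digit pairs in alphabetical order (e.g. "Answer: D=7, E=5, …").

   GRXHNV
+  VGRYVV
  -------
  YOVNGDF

Step 1. [Y] Y is the leading digit of a 7-digit sum of two 6-digit numbers; the final carry is exactly 1, so Y=1.
Step 2. [col 1: V + V ≡ F (mod 10)] several values work for V in column 1 (V + V ≡ F (mod 10), carry-in 0); try V=5 ⇒ V=5.
Step 3. [col 1: V + V ≡ F (mod 10)] column 1 reads V+V+carry(0)=F with V=5; with digits 1,5 already taken and all letters distinct, the only value for F is 0, so F=0.
Step 4. [col 2: N + V ≡ D (mod 10)] no forcing yet in column 2 (carry-in 1); D=3 is free and consistent — try it ⇒ D=3.
Step 5. [col 2: N + V ≡ D (mod 10)] column 2: given V=5, D=3, carry-in 1, and digits 0,1,3,5 already taken and all letters distinct, N+V≡D (mod 10) forces N=7, so N=7.
Step 6. [col 3: H + Y ≡ G (mod 10)] several values work for H in column 3 (H + Y ≡ G (mod 10), carry-in 1); try H=4 ⇒ H=4.
Step 7. [col 3: H + Y ≡ G (mod 10)] column 3: given H=4, Y=1, carry-in 1, and digits 0,1,3,4,5,7 already taken and all letters distinct, H+Y≡G (mod 10) forces G=6. So G=6.
Step 8. [col 4: X + R ≡ N (mod 10)] R=8 is one option consistent with column 4 (X + R ≡ N (mod 10), carry-in 0) — take it. So R=8.
Step 9. [col 4: X + R ≡ N (mod 10)] column 4: given R=8, N=7, carry-in 0, and digits 0,1,3,4,5,6,7,8 already taken and all letters distinct, X+R≡N (mod 10) forces X=9, so X=9.
Step 10. [col 6: G + V ≡ O (mod 10)] column 6: given G=6, V=5, carry-in 1, and digits 0,1,3,4,5,6,7,8,9 already taken and all letters distinct, G+V≡O (mod 10) forces O=2 ⇒ O=2.

Answer: D=3, F=0, G=6, H=4, N=7, O=2, R=8, V=5, X=9, Y=1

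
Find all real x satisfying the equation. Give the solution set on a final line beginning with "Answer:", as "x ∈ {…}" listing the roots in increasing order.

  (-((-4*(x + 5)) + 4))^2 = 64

Step 1. [(-((-4*(x + 5)) + 4))^2 = 64] LHS squared, RHS 64 ≥ 0: apply √ (±), so sqrt: -((-4*(x + 5)) + 4) = 8 or -8.
Step 2. [-((-4*(x + 5)) + 4) = 8 or -8] flip signs both sides, so neg: (-4*(x + 5)) + 4 = -8 or 8.
Step 3. [(-4*(x + 5)) + 4 = -8 or 8] 4 comes off first (subtract 4). So sub: -4*(x + 5) = -12 or 4.
Step 4. [-4*(x + 5) = -12 or 4] -4 out front; divide by -4. So div: x + 5 = 3 or -1.
Step 5. [x + 5 = 3 or -1] the outer +5 inverts by subtracting 5. So sub: x = -2 or -6.

Answer: x ∈ {-6, -2}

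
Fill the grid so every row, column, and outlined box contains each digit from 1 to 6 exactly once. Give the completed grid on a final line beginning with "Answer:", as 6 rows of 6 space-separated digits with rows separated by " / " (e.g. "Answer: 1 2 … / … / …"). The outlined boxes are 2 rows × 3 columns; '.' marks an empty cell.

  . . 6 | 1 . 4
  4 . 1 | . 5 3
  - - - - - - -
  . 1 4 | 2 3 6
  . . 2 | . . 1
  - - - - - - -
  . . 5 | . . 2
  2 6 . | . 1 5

Step 1. [r6c4∈{3,4}] row 6 places 4 nowhere but r6c4. So r6c4=4.
Step 2. [r3c1∈{5}] r3c1 is down to just 5, so r3c1=5.
Step 3. [r5c4∈{3,6}] across col 4, 3 lands solely at r5c4, so r5c4=3.
Step 4. [r1c2∈{2,3,5}] 5 has one home in row 1: r1c2. So r1c2=5.
Step 5. [r1c1∈{3}] nothing but 3 survives at r1c1, so r1c1=3.
Step 6. [r2c4∈{6}] r2c4 has the single candidate 6, so r2c4=6.
Step 7. [r5c5∈{6}] r5c5 is down to just 6 ⇒ r5c5=6.
Step 8. [r1c5∈{2}] r1c5's peers cover all but 2, so r1c5=2.
Step 9. [r4c5∈{4}] r4c5's peers cover all but 4, so r4c5=4.
Step 10. [r4c2∈{3}] r4c2's peers cover all but 3, so r4c2=3.
Step 11. [r4c4∈{5}] r4c4 is down to just 5, so r4c4=5.
Step 12. [r6c3∈{3}] r6c3's peers cover all but 3. So r6c3=3.
Step 13. [r2c2∈{2}] only 2 remains possible at r2c2. So r2c2=2.
Step 14. [r4c1∈{6}] r4c1 is down to just 6, so r4c1=6.
Step 15. [r5c2∈{4}] only 4 remains possible at r5c2, so r5c2=4.
Step 16. [r5c1∈{1}] r5c1 is down to just 1. So r5c1=1.

Answer: 3 5 6 1 2 4 / 4 2 1 6 5 3 / 5 1 4 2 3 6 / 6 3 2 5 4 1 / 1 4 5 3 6 2 / 2 6 3 4 1 5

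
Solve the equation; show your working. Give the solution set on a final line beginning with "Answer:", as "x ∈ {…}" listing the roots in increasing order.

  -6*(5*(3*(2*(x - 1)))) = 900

Step 1. [-6*(5*(3*(2*(x - 1)))) = 900] leading coefficient -6: divide by -6. So div: 5*(3*(2*(x - 1))) = -150.
Step 2. [5*(3*(2*(x - 1))) = -150] divide by the outer 5 ⇒ div: 3*(2*(x - 1)) = -30.
Step 3. [3*(2*(x - 1)) = -30] leading coefficient 3: divide by 3 ⇒ div: 2*(x - 1) = -10.
Step 4. [2*(x - 1) = -10] 2·(inner) — divide through by 2. So div: x - 1 = -5.
Step 5. [x - 1 = -5] 1 comes off first (add 1). So sub: x = -4.

Answer: x ∈ {-4}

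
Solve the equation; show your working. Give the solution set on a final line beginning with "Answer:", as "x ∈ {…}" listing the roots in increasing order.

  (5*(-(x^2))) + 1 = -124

Step 1. [(5*(-(x^2))) + 1 = -124] 1 comes off first (subtract 1), so sub: 5*(-(x^2)) = -125.
Step 2. [5*(-(x^2)) = -125] LHS = 5·(…); ÷5 both sides, so div: -(x^2) = -25.
Step 3. [-(x^2) = -25] flip signs both sides. So neg: x^2 = 25.
Step 4. [x^2 = 25] √ both sides: 25 ≥ 0 gives two branches, so sqrt: x = 5 or -5.

Answer: x ∈ {-5, 5}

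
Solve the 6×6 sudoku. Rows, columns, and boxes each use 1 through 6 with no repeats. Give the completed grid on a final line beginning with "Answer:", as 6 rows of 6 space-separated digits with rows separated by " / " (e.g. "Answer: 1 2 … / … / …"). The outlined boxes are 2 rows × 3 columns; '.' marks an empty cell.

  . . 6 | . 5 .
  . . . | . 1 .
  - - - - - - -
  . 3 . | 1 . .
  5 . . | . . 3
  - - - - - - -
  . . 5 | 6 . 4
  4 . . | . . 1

Step 1. [r1c6∈{2}] only 2 remains possible at r1c6. So r1c6=2.
Step 2. [r3c1∈{2,6}] col 1 places 6 nowhere but r3c1. So r3c1=6.
Step 3. [r4c3∈{1,2,4}] r4c3 is the only open cell in col 3 admitting 1. So r4c3=1.
Step 4. [r2c2∈{2,4,5}] in row 2, 5 fits only at r2c2 ⇒ r2c2=5.
Step 5. [r6c4∈{2,3,5}] row 6 places 5 nowhere but r6c4. So r6c4=5.
Step 6. [r4c4∈{2,4}] across col 4, 2 lands solely at r4c4, so r4c4=2.
Step 7. [r3c3∈{2,4}] row 3 places 2 nowhere but r3c3, so r3c3=2.
Step 8. [r6c3∈{3}] r6c3 has the single candidate 3 ⇒ r6c3=3.
Step 9. [r2c3∈{4}] r2c3 has the single candidate 4 ⇒ r2c3=4.
Step 10. [r2c4∈{3}] r2c4's peers cover all but 3, so r2c4=3.
Step 11. [r6c5∈{2}] r6c5 has the single candidate 2 ⇒ r6c5=2.
Step 12. [r5c2∈{1,2}] r5c2 is the only open cell in col 2 admitting 2. So r5c2=2.
Step 13. [r4c5∈{4,6}] row 4 places 6 nowhere but r4c5 ⇒ r4c5=6.
Step 14. [r1c2∈{1}] r1c2 has the single candidate 1, so r1c2=1.
Step 15. [r5c1∈{1}] only 1 remains possible at r5c1. So r5c1=1.
Step 16. [r3c5∈{4}] nothing but 4 survives at r3c5 ⇒ r3c5=4.
Step 17. [r3c6∈{5}] only 5 remains possible at r3c6. So r3c6=5.
Step 18. [r4c2∈{4}] r4c2 is down to just 4, so r4c2=4.
Step 19. [r1c1∈{3}] nothing but 3 survives at r1c1. So r1c1=3.
Step 20. [r1c4∈{4}] r1c4 has the single candidate 4. So r1c4=4.
Step 21. [r5c5∈{3}] r5c5's peers cover all but 3 ⇒ r5c5=3.
Step 22. [r2c6∈{6}] r2c6's peers cover all but 6, so r2c6=6.
Step 23. [r2c1∈{2}] r2c1 is down to just 2 ⇒ r2c1=2.
Step 24. [r6c2∈{6}] nothing but 6 survives at r6c2, so r6c2=6.

Answer: 3 1 6 4 5 2 / 2 5 4 3 1 6 / 6 3 2 1 4 5 / 5 4 1 2 6 3 / 1 2 5 6 3 4 / 4 6 3 5 2 1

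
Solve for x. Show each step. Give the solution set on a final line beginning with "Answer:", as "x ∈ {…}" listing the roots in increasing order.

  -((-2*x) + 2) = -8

Step 1. [-((-2*x) + 2) = -8] leading − — multiply by −1. So neg: (-2*x) + 2 = 8.
Step 2. [(-2*x) + 2 = 8] the outer +2 inverts by subtracting 2 ⇒ sub: -2*x = 6.
Step 3. [-2*x = 6] -2·(inner) — divide through by -2. So div: x = -3.

Answer: x ∈ {-3}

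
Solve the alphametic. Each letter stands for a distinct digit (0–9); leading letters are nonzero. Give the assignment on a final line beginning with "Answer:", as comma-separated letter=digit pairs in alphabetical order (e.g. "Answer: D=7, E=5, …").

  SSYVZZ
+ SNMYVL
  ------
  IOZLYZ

Step 1. [col 1: Z + L ≡ Z (mod 10)] from column 1 (nothing yet, carry-in 0, all letters distinct, none taken yet): L must equal 0. So L=0.
Step 2. [col 1: Z + L ≡ Z (mod 10)] no forcing yet in column 1 (carry-in 0); Z=4 is free and consistent — try it. So Z=4.
Step 3. [col 2: Z + V ≡ Y (mod 10)] column 2 (Z + V ≡ Y (mod 10), carry-in 0) doesn't pin V yet; pick V=3 and continue. So V=3.
Step 4. [col 2: Z + V ≡ Y (mod 10)] in column 2 we have Z+V≡Y with carry-in 0; given Z=4, V=3 and digits 0,3,4 already taken and all letters distinct, that pins Y to 7, so Y=7.
Step 5. [col 4: Y + M ≡ Z (mod 10)] from column 4 (Y=7, Z=4, carry-in 1, digits 0,3,4,7 already taken and all letters distinct): M must equal 6, so M=6.
Step 6. [col 5: S + N ≡ O (mod 10)] O=1 is one option consistent with column 5 (S + N ≡ O (mod 10), carry-in 1) — take it ⇒ O=1.
Step 7. [col 5: S + N ≡ O (mod 10)] no forcing yet in column 5 (carry-in 1); N=8 is free and consistent — try it, so N=8.
Step 8. [col 5: S + N ≡ O (mod 10)] in column 5 we have S+N≡O with carry-in 1; given N=8, O=1 and digits 0,1,3,4,6,7,8 already taken and all letters distinct, that pins S to 2, so S=2.
Step 9. [col 6: S + S ≡ I (mod 10)] from column 6 (S=2, carry-in 1, digits 0,1,2,3,4,6,7,8 already taken and all letters distinct): I must equal 5, so I=5.

Answer: I=5, L=0, M=6, N=8, O=1, S=2, V=3, Y=7, Z=4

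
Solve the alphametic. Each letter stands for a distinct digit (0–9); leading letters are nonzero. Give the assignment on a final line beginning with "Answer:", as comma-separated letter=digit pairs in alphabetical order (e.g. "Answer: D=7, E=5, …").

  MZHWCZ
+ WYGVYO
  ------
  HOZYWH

Step 1. [col 1: Z + O ≡ H (mod 10)] no forcing yet in column 1 (carry-in 0); Z=8 is free and consistent — try it ⇒ Z=8.
Step 2. [col 1: Z + O ≡ H (mod 10)] no forcing yet in column 1 (carry-in 0); H=7 is free and consistent — try it ⇒ H=7.
Step 3. [col 1: Z + O ≡ H (mod 10)] from column 1 (Z=8, H=7, carry-in 0, digits 7,8 already taken and all letters distinct): O must equal 9, so O=9.
Step 4. [col 2: C + Y ≡ W (mod 10)] column 2 (C + Y ≡ W (mod 10), carry-in 1) doesn't pin W yet; pick W=5 and continue, so W=5.
Step 5. [col 2: C + Y ≡ W (mod 10)] Y=1 is one option consistent with column 2 (C + Y ≡ W (mod 10), carry-in 1) — take it. So Y=1.
Step 6. [col 2: C + Y ≡ W (mod 10)] column 2 reads C+Y+carry(1)=W with Y=1, W=5; with digits 1,5,7,8,9 already taken and all letters distinct, the only value for C is 3 ⇒ C=3.
Step 7. [col 3: W + V ≡ Y (mod 10)] in column 3 we have W+V≡Y with carry-in 0; given W=5, Y=1 and digits 1,3,5,7,8,9 already taken and all letters distinct, that pins V to 6, so V=6.
Step 8. [col 4: H + G ≡ Z (mod 10)] from column 4 (H=7, Z=8, carry-in 1, digits 1,3,5,6,7,8,9 already taken and all letters distinct): G must equal 0. So G=0.
Step 9. [col 6: M + W ≡ H (mod 10)] column 6: given W=5, H=7, carry-in 0, and digits 0,1,3,5,6,7,8,9 already taken and all letters distinct, M+W≡H (mod 10) forces M=2. So M=2.

Answer: C=3, G=0, H=7, M=2, O=9, V=6, W=5, Y=1, Z=8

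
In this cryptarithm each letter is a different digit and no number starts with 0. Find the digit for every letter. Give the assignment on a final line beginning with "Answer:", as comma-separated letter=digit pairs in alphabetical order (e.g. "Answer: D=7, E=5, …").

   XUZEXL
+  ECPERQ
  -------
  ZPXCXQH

Step 1. [col 1: L + Q ≡ H (mod 10)] column 1 (L + Q ≡ H (mod 10), carry-in 0) doesn't pin H yet; pick H=6 and continue, so H=6.
Step 2. [col 1: L + Q ≡ H (mod 10)] column 1 (L + Q ≡ H (mod 10), carry-in 0) doesn't pin Q yet; pick Q=9 and continue, so Q=9.
Step 3. [Z] Z is the leading digit of a 7-digit sum of two 6-digit numbers; the final carry is exactly 1. So Z=1.
Step 4. [col 1: L + Q ≡ H (mod 10)] column 1 reads L+Q+carry(0)=H with Q=9, H=6; with digits 1,6,9 already taken and all letters distinct, the only value for L is 7. So L=7.
Step 5. [col 2: X + R ≡ Q (mod 10)] X=8 is one option consistent with column 2 (X + R ≡ Q (mod 10), carry-in 1) — take it, so X=8.
Step 6. [col 2: X + R ≡ Q (mod 10)] from column 2 (X=8, Q=9, carry-in 1, digits 1,6,7,8,9 already taken and all letters distinct): R must equal 0, so R=0.
Step 7. [col 3: E + E ≡ X (mod 10)] from column 3 (X=8, carry-in 0, digits 0,1,6,7,8,9 already taken and all letters distinct): E must equal 4. So E=4.
Step 8. [col 4: Z + P ≡ C (mod 10)] column 4: given Z=1, carry-in 0, and digits 0,1,4,6,7,8,9 already taken and all letters distinct, Z+P≡C (mod 10) forces P=2 ⇒ P=2.
Step 9. [col 4: Z + P ≡ C (mod 10)] column 4 reads Z+P+carry(0)=C with Z=1, P=2; with digits 0,1,2,4,6,7,8,9 already taken and all letters distinct, the only value for C is 3. So C=3.
Step 10. [col 5: U + C ≡ X (mod 10)] column 5 reads U+C+carry(0)=X with C=3, X=8; with digits 0,1,2,3,4,6,7,8,9 already taken and all letters distinct, the only value for U is 5, so U=5.

Answer: C=3, E=4, H=6, L=7, P=2, Q=9, R=0, U=5, X=8, Z=1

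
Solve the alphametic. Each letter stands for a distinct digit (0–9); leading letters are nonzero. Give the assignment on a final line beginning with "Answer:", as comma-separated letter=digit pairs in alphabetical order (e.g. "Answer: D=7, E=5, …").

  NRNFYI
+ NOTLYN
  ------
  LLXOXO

Step 1. [col 1: I + N ≡ O (mod 10)] column 1 (I + N ≡ O (mod 10), carry-in 0) doesn't pin I yet; pick I=2 and continue. So I=2.
Step 2. [col 1: I + N ≡ O (mod 10)] several values work for N in column 1 (I + N ≡ O (mod 10), carry-in 0); try N=3. So N=3.
Step 3. [col 1: I + N ≡ O (mod 10)] in column 1 we have I+N≡O with carry-in 0; given I=2, N=3 and digits 2,3 already taken and all letters distinct, that pins O to 5 ⇒ O=5.
Step 4. [col 2: Y + Y ≡ X (mod 10)] several values work for X in column 2 (Y + Y ≡ X (mod 10), carry-in 0); try X=4, so X=4.
Step 5. [col 2: Y + Y ≡ X (mod 10)] column 2 reads Y+Y+carry(0)=X with X=4; with digits 2,3,4,5 already taken and all letters distinct, the only value for Y is 7, so Y=7.
Step 6. [col 3: F + L ≡ O (mod 10)] several values work for F in column 3 (F + L ≡ O (mod 10), carry-in 1); try F=8, so F=8.
Step 7. [col 3: F + L ≡ O (mod 10)] column 3 reads F+L+carry(1)=O with F=8, O=5; with digits 2,3,4,5,7,8 already taken and all letters distinct, the only value for L is 6. So L=6.
Step 8. [col 4: N + T ≡ X (mod 10)] from column 4 (N=3, X=4, carry-in 1, digits 2,3,4,5,6,7,8 already taken and all letters distinct): T must equal 0 ⇒ T=0.
Step 9. [col 5: R + O ≡ L (mod 10)] column 5: given O=5, L=6, carry-in 0, and digits 0,2,3,4,5,6,7,8 already taken and all letters distinct, R+O≡L (mod 10) forces R=1, so R=1.

Answer: F=8, I=2, L=6, N=3, O=5, R=1, T=0, X=4, Y=7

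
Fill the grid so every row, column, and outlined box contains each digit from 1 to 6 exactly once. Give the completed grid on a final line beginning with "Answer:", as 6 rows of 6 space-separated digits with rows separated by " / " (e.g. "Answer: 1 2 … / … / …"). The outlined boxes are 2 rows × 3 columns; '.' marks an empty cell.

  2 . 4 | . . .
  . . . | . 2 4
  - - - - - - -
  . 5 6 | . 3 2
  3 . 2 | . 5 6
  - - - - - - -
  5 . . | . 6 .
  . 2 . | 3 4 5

Step 1. [r6c3∈{1}] only 1 remains possible at r6c3, so r6c3=1.
Step 2. [r1c5∈{1}] r1c5's peers cover all but 1. So r1c5=1.
Step 3. [r3c1∈{1,4}] in col 1, 4 fits only at r3c1, so r3c1=4.
Step 4. [r2c3∈{3,5}] col 3 places 5 nowhere but r2c3, so r2c3=5.
Step 5. [r2c2∈{1,3,6}] r2c2 is the only open cell in row 2 admitting 3 ⇒ r2c2=3.
Step 6. [r1c2∈{6}] r1c2 is down to just 6, so r1c2=6.
Step 7. [r3c4∈{1}] nothing but 1 survives at r3c4 ⇒ r3c4=1.
Step 8. [r5c6∈{1}] nothing but 1 survives at r5c6 ⇒ r5c6=1.
Step 9. [r2c4∈{6}] only 6 remains possible at r2c4, so r2c4=6.
Step 10. [r2c1∈{1}] only 1 remains possible at r2c1. So r2c1=1.
Step 11. [r6c1∈{6}] r6c1 has the single candidate 6. So r6c1=6.
Step 12. [r4c4∈{4}] r4c4 has the single candidate 4. So r4c4=4.
Step 13. [r1c6∈{3}] r1c6 has the single candidate 3. So r1c6=3.
Step 14. [r5c4∈{2}] nothing but 2 survives at r5c4 ⇒ r5c4=2.
Step 15. [r1c4∈{5}] r1c4 has the single candidate 5 ⇒ r1c4=5.
Step 16. [r4c2∈{1}] r4c2 has the single candidate 1. So r4c2=1.
Step 17. [r5c2∈{4}] r5c2 is down to just 4. So r5c2=4.
Step 18. [r5c3∈{3}] only 3 remains possible at r5c3 ⇒ r5c3=3.

Answer: 2 6 4 5 1 3 / 1 3 5 6 2 4 / 4 5 6 1 3 2 / 3 1 2 4 5 6 / 5 4 3 2 6 1 / 6 2 1 3 4 5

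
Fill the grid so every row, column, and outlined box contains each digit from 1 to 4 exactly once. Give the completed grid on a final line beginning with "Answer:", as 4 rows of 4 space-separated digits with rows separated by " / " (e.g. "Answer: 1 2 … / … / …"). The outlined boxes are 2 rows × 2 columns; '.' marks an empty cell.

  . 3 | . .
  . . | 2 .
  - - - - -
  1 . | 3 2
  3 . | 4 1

Step 1. [r2c1∈{4}] nothing but 4 survives at r2c1. So r2c1=4.
Step 2. [r1c1∈{2}] nothing but 2 survives at r1c1, so r1c1=2.
Step 3. [r2c2∈{1}] r2c2's peers cover all but 1. So r2c2=1.
Step 4. [r1c3∈{1}] nothing but 1 survives at r1c3. So r1c3=1.
Step 5. [r1c4∈{4}] r1c4 is down to just 4. So r1c4=4.
Step 6. [r2c4∈{3}] only 3 remains possible at r2c4, so r2c4=3.
Step 7. [r3c2∈{4}] nothing but 4 survives at r3c2. So r3c2=4.
Step 8. [r4c2∈{2}] r4c2 has the single candidate 2, so r4c2=2.

Answer: 2 3 1 4 / 4 1 2 3 / 1 4 3 2 / 3 2 4 1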